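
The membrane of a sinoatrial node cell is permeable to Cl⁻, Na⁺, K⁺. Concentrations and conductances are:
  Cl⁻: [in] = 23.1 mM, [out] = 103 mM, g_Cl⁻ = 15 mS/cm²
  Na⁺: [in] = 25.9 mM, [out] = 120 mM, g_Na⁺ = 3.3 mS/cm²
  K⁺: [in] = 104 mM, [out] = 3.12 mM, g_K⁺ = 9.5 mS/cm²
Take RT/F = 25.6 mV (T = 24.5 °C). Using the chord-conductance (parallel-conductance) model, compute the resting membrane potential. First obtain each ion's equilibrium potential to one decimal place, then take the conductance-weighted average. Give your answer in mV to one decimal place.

E_Cl⁻ = (25.6/-1)·ln(103/23.1) = -38.3 mV
E_Na⁺ = (25.6/1)·ln(120/25.9) = 39.3 mV
E_K⁺ = (25.6/1)·ln(3.12/104) = -89.8 mV
Vm = (Σ gᵢEᵢ)/(Σ gᵢ) = (15·-38.3 + 3.3·39.3 + 9.5·-89.8) / (15 + 3.3 + 9.5)
= -1297.91 / 27.8 = -46.69 mV

-46.7 mV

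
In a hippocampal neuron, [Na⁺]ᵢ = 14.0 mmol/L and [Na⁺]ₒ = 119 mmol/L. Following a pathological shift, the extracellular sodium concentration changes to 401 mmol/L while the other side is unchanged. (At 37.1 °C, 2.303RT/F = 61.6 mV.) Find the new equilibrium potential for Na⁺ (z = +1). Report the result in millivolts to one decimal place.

After the shift: [Na⁺]_out = 401, [Na⁺]_in = 14.0 mmol/L.
E_new = (61.6/1)·log₁₀(401/14.0) = 61.60 · (1.4570) = 89.75 mV

89.8 mV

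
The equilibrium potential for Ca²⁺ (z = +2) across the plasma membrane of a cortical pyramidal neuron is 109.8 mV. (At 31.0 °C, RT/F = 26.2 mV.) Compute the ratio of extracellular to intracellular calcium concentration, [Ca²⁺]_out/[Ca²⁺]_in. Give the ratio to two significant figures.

4400

ln([out]/[in]) = E·z/(26.2) = 109.8 × 2 / 26.2 = 8.3817
[out]/[in] = e^(8.3817) = 4366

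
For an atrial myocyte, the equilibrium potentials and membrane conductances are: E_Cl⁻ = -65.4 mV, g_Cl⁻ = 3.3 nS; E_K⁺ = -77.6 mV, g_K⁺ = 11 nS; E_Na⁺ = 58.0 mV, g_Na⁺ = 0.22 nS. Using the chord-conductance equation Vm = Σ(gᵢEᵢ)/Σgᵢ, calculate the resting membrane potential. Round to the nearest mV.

-73 mV

Σ gᵢEᵢ = 3.3·(-65.4) + 11·(-77.6) + 0.22·(58.0) = -1056.66
Σ gᵢ = 3.3 + 11 + 0.22 = 14.52
Vm = -1056.66 / 14.52 = -72.77 mV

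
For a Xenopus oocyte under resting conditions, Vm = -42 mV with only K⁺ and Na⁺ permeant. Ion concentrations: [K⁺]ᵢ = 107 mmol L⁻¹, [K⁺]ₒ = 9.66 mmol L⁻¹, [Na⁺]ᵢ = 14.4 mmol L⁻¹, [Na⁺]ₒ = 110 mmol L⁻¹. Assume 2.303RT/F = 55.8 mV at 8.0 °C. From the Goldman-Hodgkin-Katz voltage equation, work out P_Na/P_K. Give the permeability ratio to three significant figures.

0.0861

Let α = P_Na/P_K. GHK: Vm = 55.8·log₁₀[(Kₒ + α·Naₒ)/(Kᵢ + α·Naᵢ)].
10^(Vm/55.8) = 10^(-42.0/55.8) = 0.17673
So 0.17673·(Kᵢ + α·Naᵢ) = Kₒ + α·Naₒ → α = (0.17673·107.0 − 9.66) / (110.0 − 0.17673·14.4)
α = (18.91 − 9.66) / (110.0 − 2.545) = 9.25/107.5 = 0.08608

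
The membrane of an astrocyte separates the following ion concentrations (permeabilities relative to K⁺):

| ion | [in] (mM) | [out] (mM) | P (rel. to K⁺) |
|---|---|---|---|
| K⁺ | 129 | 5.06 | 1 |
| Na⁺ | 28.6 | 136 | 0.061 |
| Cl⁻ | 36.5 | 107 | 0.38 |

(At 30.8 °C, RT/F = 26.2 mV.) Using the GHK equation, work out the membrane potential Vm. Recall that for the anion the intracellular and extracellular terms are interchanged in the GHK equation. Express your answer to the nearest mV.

-48 mV

Vm = 26.2 · ln[(Σ P·[cation]ₒ + Σ P·[anion]ᵢ) / (Σ P·[cation]ᵢ + Σ P·[anion]ₒ)]
Numerator = 1×5.06 + 0.061×136 + 0.38×36.5 = 27.23
Denominator = 1×129 + 0.061×28.6 + 0.38×107 = 171.4
Vm = 26.2 · ln(0.15884) = 26.2 × (-1.8399) = -48.20 mV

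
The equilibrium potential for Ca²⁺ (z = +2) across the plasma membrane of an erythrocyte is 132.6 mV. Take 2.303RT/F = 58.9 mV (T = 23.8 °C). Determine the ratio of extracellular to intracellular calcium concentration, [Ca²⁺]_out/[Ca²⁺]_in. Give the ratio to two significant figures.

32000

log₁₀([out]/[in]) = E·z/(58.9) = 132.6 × 2 / 58.9 = 4.5025
[out]/[in] = 10^(4.5025) = 3.181e+04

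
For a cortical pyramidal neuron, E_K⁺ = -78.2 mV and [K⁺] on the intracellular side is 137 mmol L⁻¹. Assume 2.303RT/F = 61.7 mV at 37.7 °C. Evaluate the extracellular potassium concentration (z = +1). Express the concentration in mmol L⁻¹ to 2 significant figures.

Nernst: E = (61.7/1) · log₁₀([out]/[in]), so log₁₀([out]/[in]) = -78.2 × 1 / 61.7 = -1.2674.
[out]/[in] = 10^(-1.2674) = 0.05402.
[out] = 0.05402 × 137 = 7.401 mmol L⁻¹.

7.4 mmol L⁻¹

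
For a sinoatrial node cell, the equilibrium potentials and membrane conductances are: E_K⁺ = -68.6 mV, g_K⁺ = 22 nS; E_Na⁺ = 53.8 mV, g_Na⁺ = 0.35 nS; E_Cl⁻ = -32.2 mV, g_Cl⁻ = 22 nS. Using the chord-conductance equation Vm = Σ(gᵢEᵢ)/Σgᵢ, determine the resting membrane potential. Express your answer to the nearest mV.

-50 mV

Σ gᵢEᵢ = 22·(-68.6) + 0.35·(53.8) + 22·(-32.2) = -2198.77
Σ gᵢ = 22 + 0.35 + 22 = 44.35
Vm = -2198.77 / 44.35 = -49.58 mV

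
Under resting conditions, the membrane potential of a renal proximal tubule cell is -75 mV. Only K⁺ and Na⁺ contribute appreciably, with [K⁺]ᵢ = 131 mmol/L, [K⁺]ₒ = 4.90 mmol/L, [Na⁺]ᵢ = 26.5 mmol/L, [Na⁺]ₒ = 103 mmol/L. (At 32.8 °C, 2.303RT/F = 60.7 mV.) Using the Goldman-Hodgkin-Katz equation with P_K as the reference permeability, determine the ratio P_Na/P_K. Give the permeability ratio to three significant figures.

0.0268

Let α = P_Na/P_K. GHK: Vm = 60.7·log₁₀[(Kₒ + α·Naₒ)/(Kᵢ + α·Naᵢ)].
10^(Vm/60.7) = 10^(-75.0/60.7) = 0.058132
So 0.058132·(Kᵢ + α·Naᵢ) = Kₒ + α·Naₒ → α = (0.058132·131.0 − 4.9) / (103.0 − 0.058132·26.5)
α = (7.615 − 4.9) / (103.0 − 1.54) = 2.715/101.5 = 0.02676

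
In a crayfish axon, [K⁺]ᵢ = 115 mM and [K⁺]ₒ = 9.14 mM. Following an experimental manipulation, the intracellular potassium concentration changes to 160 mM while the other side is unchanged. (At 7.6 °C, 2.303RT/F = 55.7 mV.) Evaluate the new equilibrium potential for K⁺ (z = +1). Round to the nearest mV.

After the shift: [K⁺]_out = 9.14, [K⁺]_in = 160 mM.
E_new = (55.7/1)·log₁₀(9.14/160) = 55.70 · (-1.2432) = -69.24 mV

-69 mV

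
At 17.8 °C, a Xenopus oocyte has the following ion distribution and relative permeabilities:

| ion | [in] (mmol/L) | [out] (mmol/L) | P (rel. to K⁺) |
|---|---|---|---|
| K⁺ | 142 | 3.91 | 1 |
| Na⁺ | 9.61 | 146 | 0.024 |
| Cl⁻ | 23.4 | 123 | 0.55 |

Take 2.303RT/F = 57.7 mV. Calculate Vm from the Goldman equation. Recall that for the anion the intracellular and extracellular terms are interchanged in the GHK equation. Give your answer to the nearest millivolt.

Vm = 57.7 · log₁₀[(Σ P·[cation]ₒ + Σ P·[anion]ᵢ) / (Σ P·[cation]ᵢ + Σ P·[anion]ₒ)]
Numerator = 1×3.91 + 0.024×146 + 0.55×23.4 = 20.28
Denominator = 1×142 + 0.024×9.61 + 0.55×123 = 209.9
Vm = 57.7 · log₁₀(0.096645) = 57.7 × (-1.0148) = -58.56 mV

-59 mV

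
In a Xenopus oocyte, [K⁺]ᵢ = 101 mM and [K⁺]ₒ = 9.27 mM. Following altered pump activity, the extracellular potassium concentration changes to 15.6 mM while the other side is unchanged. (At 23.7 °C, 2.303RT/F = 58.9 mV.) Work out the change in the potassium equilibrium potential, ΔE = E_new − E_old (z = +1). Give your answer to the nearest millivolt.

13 mV

E_old = (58.9/1)·log₁₀(9.27/101) = -61.09 mV
E_new = (58.9/1)·log₁₀(15.6/101) = -47.78 mV
ΔE = -47.78 − (-61.09) = 13.31 mV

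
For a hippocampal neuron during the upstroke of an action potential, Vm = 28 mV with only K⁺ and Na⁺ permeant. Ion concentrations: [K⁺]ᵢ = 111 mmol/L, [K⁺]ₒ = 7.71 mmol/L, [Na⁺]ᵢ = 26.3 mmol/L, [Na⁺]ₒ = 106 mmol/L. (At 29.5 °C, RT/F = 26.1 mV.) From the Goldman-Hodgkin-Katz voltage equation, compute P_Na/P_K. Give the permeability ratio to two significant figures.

Let α = P_Na/P_K. GHK: Vm = 26.1·ln[(Kₒ + α·Naₒ)/(Kᵢ + α·Naᵢ)].
e^(Vm/26.1) = e^(28.0/26.1) = 2.9235
So 2.9235·(Kᵢ + α·Naᵢ) = Kₒ + α·Naₒ → α = (2.9235·111.0 − 7.71) / (106.0 − 2.9235·26.3)
α = (324.5 − 7.71) / (106.0 − 76.89) = 316.8/29.11 = 10.88

11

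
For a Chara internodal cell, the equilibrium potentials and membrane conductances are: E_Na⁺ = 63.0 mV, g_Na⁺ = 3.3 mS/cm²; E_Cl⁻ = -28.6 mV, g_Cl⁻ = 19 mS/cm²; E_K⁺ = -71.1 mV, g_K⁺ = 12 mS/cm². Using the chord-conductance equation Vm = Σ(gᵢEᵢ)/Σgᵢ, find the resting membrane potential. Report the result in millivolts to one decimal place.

Σ gᵢEᵢ = 3.3·(63.0) + 19·(-28.6) + 12·(-71.1) = -1188.70
Σ gᵢ = 3.3 + 19 + 12 = 34.3
Vm = -1188.70 / 34.3 = -34.66 mV

-34.7 mV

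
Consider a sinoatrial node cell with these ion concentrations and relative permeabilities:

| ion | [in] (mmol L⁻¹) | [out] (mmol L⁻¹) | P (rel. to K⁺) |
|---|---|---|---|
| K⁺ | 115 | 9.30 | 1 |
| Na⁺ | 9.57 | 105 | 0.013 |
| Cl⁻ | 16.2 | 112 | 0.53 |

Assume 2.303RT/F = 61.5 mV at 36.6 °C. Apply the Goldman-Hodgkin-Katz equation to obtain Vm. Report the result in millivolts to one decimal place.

Vm = 61.5 · log₁₀[(Σ P·[cation]ₒ + Σ P·[anion]ᵢ) / (Σ P·[cation]ᵢ + Σ P·[anion]ₒ)]
Numerator = 1×9.30 + 0.013×105 + 0.53×16.2 = 19.25
Denominator = 1×115 + 0.013×9.57 + 0.53×112 = 174.5
Vm = 61.5 · log₁₀(0.11033) = 61.5 × (-0.9573) = -58.87 mV

-58.9 mV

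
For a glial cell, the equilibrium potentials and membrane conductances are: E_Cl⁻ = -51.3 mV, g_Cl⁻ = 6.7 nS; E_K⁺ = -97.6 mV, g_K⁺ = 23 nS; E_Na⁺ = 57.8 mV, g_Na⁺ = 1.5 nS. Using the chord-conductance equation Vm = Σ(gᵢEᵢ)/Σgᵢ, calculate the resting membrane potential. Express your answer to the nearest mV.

Σ gᵢEᵢ = 6.7·(-51.3) + 23·(-97.6) + 1.5·(57.8) = -2501.81
Σ gᵢ = 6.7 + 23 + 1.5 = 31.2
Vm = -2501.81 / 31.2 = -80.19 mV

-80 mV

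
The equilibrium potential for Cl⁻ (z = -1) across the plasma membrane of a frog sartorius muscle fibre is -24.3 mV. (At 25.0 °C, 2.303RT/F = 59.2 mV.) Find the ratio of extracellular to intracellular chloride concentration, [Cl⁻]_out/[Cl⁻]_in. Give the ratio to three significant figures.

2.57

log₁₀([out]/[in]) = E·z/(59.2) = -24.3 × -1 / 59.2 = 0.4105
[out]/[in] = 10^(0.4105) = 2.573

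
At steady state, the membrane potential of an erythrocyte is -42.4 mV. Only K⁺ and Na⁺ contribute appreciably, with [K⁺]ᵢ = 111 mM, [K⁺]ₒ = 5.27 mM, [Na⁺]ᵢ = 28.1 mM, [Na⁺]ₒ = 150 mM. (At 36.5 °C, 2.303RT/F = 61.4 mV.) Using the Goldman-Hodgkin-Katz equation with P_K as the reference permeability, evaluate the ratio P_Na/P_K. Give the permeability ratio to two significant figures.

0.12

Let α = P_Na/P_K. GHK: Vm = 61.4·log₁₀[(Kₒ + α·Naₒ)/(Kᵢ + α·Naᵢ)].
10^(Vm/61.4) = 10^(-42.4/61.4) = 0.20391
So 0.20391·(Kᵢ + α·Naᵢ) = Kₒ + α·Naₒ → α = (0.20391·111.0 − 5.27) / (150.0 − 0.20391·28.1)
α = (22.63 − 5.27) / (150.0 − 5.73) = 17.36/144.3 = 0.1204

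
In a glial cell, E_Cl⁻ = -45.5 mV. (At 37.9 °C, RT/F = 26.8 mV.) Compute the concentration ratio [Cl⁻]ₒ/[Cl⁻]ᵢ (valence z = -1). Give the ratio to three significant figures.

5.46

ln([out]/[in]) = E·z/(26.8) = -45.5 × -1 / 26.8 = 1.6978
[out]/[in] = e^(1.6978) = 5.462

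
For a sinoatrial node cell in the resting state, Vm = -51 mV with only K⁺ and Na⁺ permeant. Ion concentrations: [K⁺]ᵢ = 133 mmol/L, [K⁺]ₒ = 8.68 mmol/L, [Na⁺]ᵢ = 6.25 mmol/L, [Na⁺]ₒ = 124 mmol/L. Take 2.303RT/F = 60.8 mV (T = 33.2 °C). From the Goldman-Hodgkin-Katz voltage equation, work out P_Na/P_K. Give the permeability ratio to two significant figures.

Let α = P_Na/P_K. GHK: Vm = 60.8·log₁₀[(Kₒ + α·Naₒ)/(Kᵢ + α·Naᵢ)].
10^(Vm/60.8) = 10^(-51.0/60.8) = 0.14494
So 0.14494·(Kᵢ + α·Naᵢ) = Kₒ + α·Naₒ → α = (0.14494·133.0 − 8.68) / (124.0 − 0.14494·6.25)
α = (19.28 − 8.68) / (124.0 − 0.9059) = 10.6/123.1 = 0.08609

0.086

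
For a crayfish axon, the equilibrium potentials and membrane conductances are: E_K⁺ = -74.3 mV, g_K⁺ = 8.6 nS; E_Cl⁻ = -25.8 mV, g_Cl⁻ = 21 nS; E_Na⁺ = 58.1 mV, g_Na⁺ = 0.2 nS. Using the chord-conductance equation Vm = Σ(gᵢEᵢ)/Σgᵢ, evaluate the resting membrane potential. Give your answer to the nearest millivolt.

Σ gᵢEᵢ = 8.6·(-74.3) + 21·(-25.8) + 0.2·(58.1) = -1169.16
Σ gᵢ = 8.6 + 21 + 0.2 = 29.8
Vm = -1169.16 / 29.8 = -39.23 mV

-39 mV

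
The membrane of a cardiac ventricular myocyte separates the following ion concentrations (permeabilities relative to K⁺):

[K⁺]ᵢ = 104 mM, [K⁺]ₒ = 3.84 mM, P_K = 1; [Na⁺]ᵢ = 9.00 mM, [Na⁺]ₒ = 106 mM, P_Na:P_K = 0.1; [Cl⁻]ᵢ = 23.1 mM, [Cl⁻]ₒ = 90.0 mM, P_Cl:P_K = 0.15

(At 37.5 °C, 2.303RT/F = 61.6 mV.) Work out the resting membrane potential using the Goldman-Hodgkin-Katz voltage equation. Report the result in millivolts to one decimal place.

Vm = 61.6 · log₁₀[(Σ P·[cation]ₒ + Σ P·[anion]ᵢ) / (Σ P·[cation]ᵢ + Σ P·[anion]ₒ)]
Numerator = 1×3.84 + 0.1×106 + 0.15×23.1 = 17.91
Denominator = 1×104 + 0.1×9.00 + 0.15×90.0 = 118.4
Vm = 61.6 · log₁₀(0.15122) = 61.6 × (-0.8204) = -50.54 mV

-50.5 mV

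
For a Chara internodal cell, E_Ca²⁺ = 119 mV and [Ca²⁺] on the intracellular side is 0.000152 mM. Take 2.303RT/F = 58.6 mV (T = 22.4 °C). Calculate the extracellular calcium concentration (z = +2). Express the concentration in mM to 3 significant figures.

Nernst: E = (58.6/2) · log₁₀([out]/[in]), so log₁₀([out]/[in]) = 119.0 × 2 / 58.6 = 4.0614.
[out]/[in] = 10^(4.0614) = 1.152e+04.
[out] = 1.152e+04 × 0.000152 = 1.751 mM.

1.75 mM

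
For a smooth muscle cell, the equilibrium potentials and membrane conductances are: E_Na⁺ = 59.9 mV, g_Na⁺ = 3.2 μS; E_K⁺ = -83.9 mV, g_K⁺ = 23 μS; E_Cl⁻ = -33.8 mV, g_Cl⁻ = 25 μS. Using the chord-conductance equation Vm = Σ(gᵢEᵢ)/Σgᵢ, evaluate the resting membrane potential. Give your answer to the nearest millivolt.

-50 mV

Σ gᵢEᵢ = 3.2·(59.9) + 23·(-83.9) + 25·(-33.8) = -2583.02
Σ gᵢ = 3.2 + 23 + 25 = 51.2
Vm = -2583.02 / 51.2 = -50.45 mV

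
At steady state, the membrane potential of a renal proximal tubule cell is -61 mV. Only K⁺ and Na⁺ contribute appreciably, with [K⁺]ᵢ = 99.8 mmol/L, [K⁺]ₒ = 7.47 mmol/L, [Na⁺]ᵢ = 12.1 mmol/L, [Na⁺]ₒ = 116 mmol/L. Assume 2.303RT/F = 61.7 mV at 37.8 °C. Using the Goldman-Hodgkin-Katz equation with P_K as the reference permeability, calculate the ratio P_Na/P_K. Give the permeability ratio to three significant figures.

Let α = P_Na/P_K. GHK: Vm = 61.7·log₁₀[(Kₒ + α·Naₒ)/(Kᵢ + α·Naᵢ)].
10^(Vm/61.7) = 10^(-61.0/61.7) = 0.10265
So 0.10265·(Kᵢ + α·Naᵢ) = Kₒ + α·Naₒ → α = (0.10265·99.8 − 7.47) / (116.0 − 0.10265·12.1)
α = (10.24 − 7.47) / (116.0 − 1.242) = 2.774/114.8 = 0.02417

0.0242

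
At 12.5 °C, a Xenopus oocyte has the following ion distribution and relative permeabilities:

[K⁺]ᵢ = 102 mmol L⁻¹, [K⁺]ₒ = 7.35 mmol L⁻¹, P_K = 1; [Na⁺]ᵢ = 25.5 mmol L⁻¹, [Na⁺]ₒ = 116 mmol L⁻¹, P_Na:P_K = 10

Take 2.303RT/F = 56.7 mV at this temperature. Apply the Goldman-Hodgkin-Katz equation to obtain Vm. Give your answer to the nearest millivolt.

Vm = 56.7 · log₁₀[(Σ P·[cation]ₒ + Σ P·[anion]ᵢ) / (Σ P·[cation]ᵢ + Σ P·[anion]ₒ)]
Numerator = 1×7.35 + 10×116 = 1167
Denominator = 1×102 + 10×25.5 = 357
Vm = 56.7 · log₁₀(3.2699) = 56.7 × (0.5145) = 29.17 mV

29 mV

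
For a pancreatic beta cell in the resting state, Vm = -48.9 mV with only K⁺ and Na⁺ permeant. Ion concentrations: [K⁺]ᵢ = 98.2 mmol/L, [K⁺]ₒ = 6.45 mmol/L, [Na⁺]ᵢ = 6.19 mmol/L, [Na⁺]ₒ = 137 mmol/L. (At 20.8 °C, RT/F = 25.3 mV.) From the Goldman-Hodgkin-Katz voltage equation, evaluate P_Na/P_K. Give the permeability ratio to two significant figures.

0.057

Let α = P_Na/P_K. GHK: Vm = 25.3·ln[(Kₒ + α·Naₒ)/(Kᵢ + α·Naᵢ)].
e^(Vm/25.3) = e^(-48.9/25.3) = 0.14474
So 0.14474·(Kᵢ + α·Naᵢ) = Kₒ + α·Naₒ → α = (0.14474·98.2 − 6.45) / (137.0 − 0.14474·6.19)
α = (14.21 − 6.45) / (137.0 − 0.8959) = 7.764/136.1 = 0.05704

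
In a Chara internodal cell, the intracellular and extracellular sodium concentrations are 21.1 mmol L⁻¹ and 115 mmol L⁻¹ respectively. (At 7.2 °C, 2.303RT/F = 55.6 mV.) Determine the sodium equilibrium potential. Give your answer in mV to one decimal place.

E = (55.6/z) · log₁₀([Na⁺]_out/[Na⁺]_in) with z = +1.
= (55.6/1) · log₁₀(115/21.1) = 55.60 · log₁₀(5.45)
= 55.60 · (0.7364) = 40.94 mV

40.9 mV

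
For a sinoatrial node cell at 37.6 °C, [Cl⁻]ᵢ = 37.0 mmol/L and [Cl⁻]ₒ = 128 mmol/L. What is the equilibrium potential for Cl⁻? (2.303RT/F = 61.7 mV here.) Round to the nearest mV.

-33 mV

E = (61.7/z) · log₁₀([Cl⁻]_out/[Cl⁻]_in) with z = -1.
For an anion, dividing by z = -1 reverses the sign.
= (61.7/-1) · log₁₀(128/37.0) = -61.70 · log₁₀(3.459)
= -61.70 · (0.5390) = -33.26 mV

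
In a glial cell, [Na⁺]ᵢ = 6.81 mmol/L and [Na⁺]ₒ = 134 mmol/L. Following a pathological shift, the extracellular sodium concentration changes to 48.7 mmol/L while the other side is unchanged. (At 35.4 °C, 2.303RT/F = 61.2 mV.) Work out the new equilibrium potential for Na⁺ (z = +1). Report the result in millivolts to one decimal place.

52.3 mV

After the shift: [Na⁺]_out = 48.7, [Na⁺]_in = 6.81 mmol/L.
E_new = (61.2/1)·log₁₀(48.7/6.81) = 61.20 · (0.8544) = 52.29 mV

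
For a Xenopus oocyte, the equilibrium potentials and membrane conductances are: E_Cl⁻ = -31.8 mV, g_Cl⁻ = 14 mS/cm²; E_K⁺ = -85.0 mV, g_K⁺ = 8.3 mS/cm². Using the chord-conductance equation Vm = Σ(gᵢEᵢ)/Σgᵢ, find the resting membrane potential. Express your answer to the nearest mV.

Σ gᵢEᵢ = 14·(-31.8) + 8.3·(-85.0) = -1150.70
Σ gᵢ = 14 + 8.3 = 22.3
Vm = -1150.70 / 22.3 = -51.60 mV

-52 mV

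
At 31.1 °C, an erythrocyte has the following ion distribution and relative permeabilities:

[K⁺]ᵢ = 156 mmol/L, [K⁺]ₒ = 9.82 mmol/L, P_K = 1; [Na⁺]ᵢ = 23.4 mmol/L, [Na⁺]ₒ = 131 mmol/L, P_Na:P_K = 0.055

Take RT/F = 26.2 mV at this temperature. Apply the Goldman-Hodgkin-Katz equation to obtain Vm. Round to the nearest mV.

Vm = 26.2 · ln[(Σ P·[cation]ₒ + Σ P·[anion]ᵢ) / (Σ P·[cation]ᵢ + Σ P·[anion]ₒ)]
Numerator = 1×9.82 + 0.055×131 = 17.02
Denominator = 1×156 + 0.055×23.4 = 157.3
Vm = 26.2 · ln(0.10824) = 26.2 × (-2.2234) = -58.25 mV

-58 mV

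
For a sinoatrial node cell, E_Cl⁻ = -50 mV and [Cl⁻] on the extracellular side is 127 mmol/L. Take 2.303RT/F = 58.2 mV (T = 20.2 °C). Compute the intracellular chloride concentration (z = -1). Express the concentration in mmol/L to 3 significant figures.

Nernst: E = (58.2/-1) · log₁₀([out]/[in]), so log₁₀([out]/[in]) = -50.0 × -1 / 58.2 = 0.8591.
[out]/[in] = 10^(0.8591) = 7.229.
[in] = 127 / 7.229 = 17.57 mmol/L.

17.6 mmol/L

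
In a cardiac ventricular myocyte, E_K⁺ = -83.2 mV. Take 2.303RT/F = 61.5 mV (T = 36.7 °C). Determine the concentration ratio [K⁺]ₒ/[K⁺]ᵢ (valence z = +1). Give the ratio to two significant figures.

0.044

log₁₀([out]/[in]) = E·z/(61.5) = -83.2 × 1 / 61.5 = -1.3528
[out]/[in] = 10^(-1.3528) = 0.04438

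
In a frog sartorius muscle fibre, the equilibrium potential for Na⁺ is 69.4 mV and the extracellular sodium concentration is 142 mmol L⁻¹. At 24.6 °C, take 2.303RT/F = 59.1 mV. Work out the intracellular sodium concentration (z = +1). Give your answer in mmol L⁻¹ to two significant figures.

Nernst: E = (59.1/1) · log₁₀([out]/[in]), so log₁₀([out]/[in]) = 69.4 × 1 / 59.1 = 1.1743.
[out]/[in] = 10^(1.1743) = 14.94.
[in] = 142 / 14.94 = 9.506 mmol L⁻¹.

9.5 mmol L⁻¹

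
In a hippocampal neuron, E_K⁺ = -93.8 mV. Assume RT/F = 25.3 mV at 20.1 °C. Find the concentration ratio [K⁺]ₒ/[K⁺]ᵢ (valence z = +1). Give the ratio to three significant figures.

0.0245

ln([out]/[in]) = E·z/(25.3) = -93.8 × 1 / 25.3 = -3.7075
[out]/[in] = e^(-3.7075) = 0.02454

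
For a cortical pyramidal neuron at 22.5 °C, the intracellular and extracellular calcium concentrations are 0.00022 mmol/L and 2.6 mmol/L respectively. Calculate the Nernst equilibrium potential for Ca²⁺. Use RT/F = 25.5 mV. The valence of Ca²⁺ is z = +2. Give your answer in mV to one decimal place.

E = (25.5/z) · ln([Ca²⁺]_out/[Ca²⁺]_in) with z = +2.
= (25.5/2) · ln(2.6/0.00022) = 12.75 · ln(1.182e+04)
= 12.75 · (9.3774) = 119.56 mV

119.6 mV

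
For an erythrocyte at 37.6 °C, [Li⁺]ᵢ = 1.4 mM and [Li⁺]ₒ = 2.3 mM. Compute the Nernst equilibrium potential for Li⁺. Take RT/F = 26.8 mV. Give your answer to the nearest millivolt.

E = (26.8/z) · ln([Li⁺]_out/[Li⁺]_in) with z = +1.
= (26.8/1) · ln(2.3/1.4) = 26.80 · ln(1.643)
= 26.80 · (0.4964) = 13.30 mV

13 mV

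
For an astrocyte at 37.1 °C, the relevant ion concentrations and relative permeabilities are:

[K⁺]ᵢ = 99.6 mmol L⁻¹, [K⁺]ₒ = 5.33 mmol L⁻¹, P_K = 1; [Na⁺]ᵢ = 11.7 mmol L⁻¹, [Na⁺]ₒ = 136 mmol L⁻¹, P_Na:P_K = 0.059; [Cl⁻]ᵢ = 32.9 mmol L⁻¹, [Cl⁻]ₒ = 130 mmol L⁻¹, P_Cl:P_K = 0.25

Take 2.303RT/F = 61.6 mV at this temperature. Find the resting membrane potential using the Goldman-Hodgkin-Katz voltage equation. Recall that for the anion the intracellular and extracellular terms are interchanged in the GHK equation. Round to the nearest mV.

Vm = 61.6 · log₁₀[(Σ P·[cation]ₒ + Σ P·[anion]ᵢ) / (Σ P·[cation]ᵢ + Σ P·[anion]ₒ)]
Numerator = 1×5.33 + 0.059×136 + 0.25×32.9 = 21.58
Denominator = 1×99.6 + 0.059×11.7 + 0.25×130 = 132.8
Vm = 61.6 · log₁₀(0.1625) = 61.6 × (-0.7891) = -48.61 mV

-49 mV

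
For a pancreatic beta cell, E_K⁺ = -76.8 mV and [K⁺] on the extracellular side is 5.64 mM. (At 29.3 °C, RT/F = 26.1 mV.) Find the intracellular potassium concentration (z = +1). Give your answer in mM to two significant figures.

110 mM

Nernst: E = (26.1/1) · ln([out]/[in]), so ln([out]/[in]) = -76.8 × 1 / 26.1 = -2.9425.
[out]/[in] = e^(-2.9425) = 0.05273.
[in] = 5.64 / 0.05273 = 107 mM.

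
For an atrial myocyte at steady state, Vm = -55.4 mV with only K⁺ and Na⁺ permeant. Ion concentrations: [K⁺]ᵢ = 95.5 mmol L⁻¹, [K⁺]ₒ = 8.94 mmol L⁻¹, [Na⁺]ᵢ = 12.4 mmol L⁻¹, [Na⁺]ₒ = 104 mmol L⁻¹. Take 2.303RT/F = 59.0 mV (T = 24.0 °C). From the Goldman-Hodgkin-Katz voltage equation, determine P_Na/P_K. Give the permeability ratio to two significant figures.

0.020

Let α = P_Na/P_K. GHK: Vm = 59.0·log₁₀[(Kₒ + α·Naₒ)/(Kᵢ + α·Naᵢ)].
10^(Vm/59.0) = 10^(-55.4/59.0) = 0.11508
So 0.11508·(Kᵢ + α·Naᵢ) = Kₒ + α·Naₒ → α = (0.11508·95.5 − 8.94) / (104.0 − 0.11508·12.4)
α = (10.99 − 8.94) / (104.0 − 1.427) = 2.051/102.6 = 0.01999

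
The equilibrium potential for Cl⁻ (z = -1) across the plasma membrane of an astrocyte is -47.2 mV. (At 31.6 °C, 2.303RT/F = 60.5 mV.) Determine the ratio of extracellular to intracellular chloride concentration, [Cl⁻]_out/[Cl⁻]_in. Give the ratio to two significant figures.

6.0

log₁₀([out]/[in]) = E·z/(60.5) = -47.2 × -1 / 60.5 = 0.7802
[out]/[in] = 10^(0.7802) = 6.028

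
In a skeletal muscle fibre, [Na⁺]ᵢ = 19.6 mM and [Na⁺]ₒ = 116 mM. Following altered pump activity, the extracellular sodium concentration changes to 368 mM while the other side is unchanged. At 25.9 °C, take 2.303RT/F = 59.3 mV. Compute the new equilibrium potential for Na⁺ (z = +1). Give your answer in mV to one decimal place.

After the shift: [Na⁺]_out = 368, [Na⁺]_in = 19.6 mM.
E_new = (59.3/1)·log₁₀(368/19.6) = 59.30 · (1.2736) = 75.52 mV

75.5 mV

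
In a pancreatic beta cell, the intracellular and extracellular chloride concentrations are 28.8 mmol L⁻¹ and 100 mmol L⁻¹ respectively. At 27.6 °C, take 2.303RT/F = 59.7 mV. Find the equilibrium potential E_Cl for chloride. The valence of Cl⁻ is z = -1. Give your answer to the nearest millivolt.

-32 mV

E = (59.7/z) · log₁₀([Cl⁻]_out/[Cl⁻]_in) with z = -1.
For an anion, dividing by z = -1 reverses the sign.
= (59.7/-1) · log₁₀(100/28.8) = -59.70 · log₁₀(3.472)
= -59.70 · (0.5406) = -32.27 mV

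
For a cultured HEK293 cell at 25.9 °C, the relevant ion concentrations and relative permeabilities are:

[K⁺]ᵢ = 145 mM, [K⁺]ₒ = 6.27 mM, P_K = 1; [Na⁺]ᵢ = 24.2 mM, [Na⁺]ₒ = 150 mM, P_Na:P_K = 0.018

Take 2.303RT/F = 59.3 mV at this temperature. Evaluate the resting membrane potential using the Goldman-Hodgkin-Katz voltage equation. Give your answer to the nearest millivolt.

Vm = 59.3 · log₁₀[(Σ P·[cation]ₒ + Σ P·[anion]ᵢ) / (Σ P·[cation]ᵢ + Σ P·[anion]ₒ)]
Numerator = 1×6.27 + 0.018×150 = 8.97
Denominator = 1×145 + 0.018×24.2 = 145.4
Vm = 59.3 · log₁₀(0.061677) = 59.3 × (-1.2099) = -71.75 mV

-72 mV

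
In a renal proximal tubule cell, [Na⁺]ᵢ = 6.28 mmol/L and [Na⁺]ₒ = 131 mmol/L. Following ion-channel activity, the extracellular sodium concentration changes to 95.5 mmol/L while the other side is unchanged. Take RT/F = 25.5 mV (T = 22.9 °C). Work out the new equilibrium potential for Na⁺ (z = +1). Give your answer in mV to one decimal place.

69.4 mV

After the shift: [Na⁺]_out = 95.5, [Na⁺]_in = 6.28 mmol/L.
E_new = (25.5/1)·ln(95.5/6.28) = 25.50 · (2.7218) = 69.40 mV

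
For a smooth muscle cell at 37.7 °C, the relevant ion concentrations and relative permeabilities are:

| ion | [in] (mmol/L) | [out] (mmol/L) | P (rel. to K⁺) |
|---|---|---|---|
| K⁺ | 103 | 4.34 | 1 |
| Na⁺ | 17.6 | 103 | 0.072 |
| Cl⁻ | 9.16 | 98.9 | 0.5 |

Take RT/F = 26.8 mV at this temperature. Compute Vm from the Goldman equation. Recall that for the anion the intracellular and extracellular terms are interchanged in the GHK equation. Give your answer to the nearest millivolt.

Vm = 26.8 · ln[(Σ P·[cation]ₒ + Σ P·[anion]ᵢ) / (Σ P·[cation]ᵢ + Σ P·[anion]ₒ)]
Numerator = 1×4.34 + 0.072×103 + 0.5×9.16 = 16.34
Denominator = 1×103 + 0.072×17.6 + 0.5×98.9 = 153.7
Vm = 26.8 · ln(0.10627) = 26.8 × (-2.2417) = -60.08 mV

-60 mV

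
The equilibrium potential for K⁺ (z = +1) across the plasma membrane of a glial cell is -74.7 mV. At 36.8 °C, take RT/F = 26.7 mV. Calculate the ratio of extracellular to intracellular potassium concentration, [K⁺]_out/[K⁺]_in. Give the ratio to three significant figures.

ln([out]/[in]) = E·z/(26.7) = -74.7 × 1 / 26.7 = -2.7978
[out]/[in] = e^(-2.7978) = 0.06095

0.0609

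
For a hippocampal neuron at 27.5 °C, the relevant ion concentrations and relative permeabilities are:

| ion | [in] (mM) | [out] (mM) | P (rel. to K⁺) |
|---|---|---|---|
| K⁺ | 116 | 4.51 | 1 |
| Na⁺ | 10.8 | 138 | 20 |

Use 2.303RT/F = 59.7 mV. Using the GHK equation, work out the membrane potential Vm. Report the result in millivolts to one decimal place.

Vm = 59.7 · log₁₀[(Σ P·[cation]ₒ + Σ P·[anion]ᵢ) / (Σ P·[cation]ᵢ + Σ P·[anion]ₒ)]
Numerator = 1×4.51 + 20×138 = 2765
Denominator = 1×116 + 20×10.8 = 332
Vm = 59.7 · log₁₀(8.3268) = 59.7 × (0.9205) = 54.95 mV

55.0 mV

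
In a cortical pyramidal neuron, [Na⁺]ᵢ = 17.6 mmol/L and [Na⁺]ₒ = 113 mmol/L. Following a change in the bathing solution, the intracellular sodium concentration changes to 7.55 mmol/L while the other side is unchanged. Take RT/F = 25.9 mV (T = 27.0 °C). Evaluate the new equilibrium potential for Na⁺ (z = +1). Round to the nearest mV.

After the shift: [Na⁺]_out = 113, [Na⁺]_in = 7.55 mmol/L.
E_new = (25.9/1)·ln(113/7.55) = 25.90 · (2.7058) = 70.08 mV

70 mV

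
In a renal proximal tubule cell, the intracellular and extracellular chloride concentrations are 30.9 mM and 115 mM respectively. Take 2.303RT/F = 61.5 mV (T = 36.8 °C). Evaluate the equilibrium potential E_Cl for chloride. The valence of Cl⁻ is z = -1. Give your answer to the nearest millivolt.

-35 mV

E = (61.5/z) · log₁₀([Cl⁻]_out/[Cl⁻]_in) with z = -1.
For an anion, dividing by z = -1 reverses the sign.
= (61.5/-1) · log₁₀(115/30.9) = -61.50 · log₁₀(3.722)
= -61.50 · (0.5707) = -35.10 mV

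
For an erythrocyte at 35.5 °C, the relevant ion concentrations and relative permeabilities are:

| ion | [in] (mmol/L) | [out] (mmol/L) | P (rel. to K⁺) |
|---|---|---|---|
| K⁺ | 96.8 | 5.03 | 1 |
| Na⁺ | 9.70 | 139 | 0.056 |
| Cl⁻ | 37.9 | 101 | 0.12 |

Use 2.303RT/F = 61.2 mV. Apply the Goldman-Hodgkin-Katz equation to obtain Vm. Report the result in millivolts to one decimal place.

-48.9 mV

Vm = 61.2 · log₁₀[(Σ P·[cation]ₒ + Σ P·[anion]ᵢ) / (Σ P·[cation]ᵢ + Σ P·[anion]ₒ)]
Numerator = 1×5.03 + 0.056×139 + 0.12×37.9 = 17.36
Denominator = 1×96.8 + 0.056×9.70 + 0.12×101 = 109.5
Vm = 61.2 · log₁₀(0.15861) = 61.2 × (-0.7997) = -48.94 mV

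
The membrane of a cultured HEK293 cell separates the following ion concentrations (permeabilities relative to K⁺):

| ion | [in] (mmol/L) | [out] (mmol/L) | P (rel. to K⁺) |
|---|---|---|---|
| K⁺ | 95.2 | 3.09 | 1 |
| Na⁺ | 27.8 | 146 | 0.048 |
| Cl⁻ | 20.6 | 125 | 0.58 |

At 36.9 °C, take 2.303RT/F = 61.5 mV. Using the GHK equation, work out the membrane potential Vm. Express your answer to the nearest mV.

-54 mV

Vm = 61.5 · log₁₀[(Σ P·[cation]ₒ + Σ P·[anion]ᵢ) / (Σ P·[cation]ᵢ + Σ P·[anion]ₒ)]
Numerator = 1×3.09 + 0.048×146 + 0.58×20.6 = 22.05
Denominator = 1×95.2 + 0.048×27.8 + 0.58×125 = 169
Vm = 61.5 · log₁₀(0.13042) = 61.5 × (-0.8846) = -54.41 mV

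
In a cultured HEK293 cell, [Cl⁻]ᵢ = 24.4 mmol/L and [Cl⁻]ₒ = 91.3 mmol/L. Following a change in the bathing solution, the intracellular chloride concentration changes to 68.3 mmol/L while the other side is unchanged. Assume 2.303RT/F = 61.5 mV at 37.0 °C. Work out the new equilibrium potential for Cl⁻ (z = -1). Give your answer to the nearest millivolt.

-8 mV

After the shift: [Cl⁻]_out = 91.3, [Cl⁻]_in = 68.3 mmol/L.
E_new = (61.5/-1)·log₁₀(91.3/68.3) = -61.50 · (0.1261) = -7.75 mV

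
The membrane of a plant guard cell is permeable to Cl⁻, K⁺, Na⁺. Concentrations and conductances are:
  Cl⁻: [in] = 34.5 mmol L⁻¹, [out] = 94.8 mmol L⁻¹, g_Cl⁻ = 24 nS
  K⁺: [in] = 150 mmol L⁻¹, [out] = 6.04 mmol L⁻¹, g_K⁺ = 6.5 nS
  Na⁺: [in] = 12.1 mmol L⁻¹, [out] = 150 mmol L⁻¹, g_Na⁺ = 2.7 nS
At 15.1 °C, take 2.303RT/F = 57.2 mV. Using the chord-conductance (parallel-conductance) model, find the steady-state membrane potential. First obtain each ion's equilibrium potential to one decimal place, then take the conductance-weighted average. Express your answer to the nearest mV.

E_Cl⁻ = (57.2/-1)·log₁₀(94.8/34.5) = -25.1 mV
E_K⁺ = (57.2/1)·log₁₀(6.04/150) = -79.8 mV
E_Na⁺ = (57.2/1)·log₁₀(150/12.1) = 62.5 mV
Vm = (Σ gᵢEᵢ)/(Σ gᵢ) = (24·-25.1 + 6.5·-79.8 + 2.7·62.5) / (24 + 6.5 + 2.7)
= -952.35 / 33.2 = -28.69 mV

-29 mV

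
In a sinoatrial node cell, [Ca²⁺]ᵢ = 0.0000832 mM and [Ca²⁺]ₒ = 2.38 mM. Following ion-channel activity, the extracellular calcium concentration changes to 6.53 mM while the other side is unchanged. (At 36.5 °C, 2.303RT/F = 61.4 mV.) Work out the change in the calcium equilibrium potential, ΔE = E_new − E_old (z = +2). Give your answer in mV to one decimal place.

13.5 mV

E_old = (61.4/2)·log₁₀(2.38/0.0000832) = 136.81 mV
E_new = (61.4/2)·log₁₀(6.53/0.0000832) = 150.27 mV
ΔE = 150.27 − (136.81) = 13.46 mV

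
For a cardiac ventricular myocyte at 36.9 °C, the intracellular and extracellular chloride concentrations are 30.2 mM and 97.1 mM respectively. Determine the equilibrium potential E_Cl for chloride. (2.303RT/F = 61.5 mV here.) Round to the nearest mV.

-31 mV

E = (61.5/z) · log₁₀([Cl⁻]_out/[Cl⁻]_in) with z = -1.
For an anion, dividing by z = -1 reverses the sign.
= (61.5/-1) · log₁₀(97.1/30.2) = -61.50 · log₁₀(3.215)
= -61.50 · (0.5072) = -31.19 mV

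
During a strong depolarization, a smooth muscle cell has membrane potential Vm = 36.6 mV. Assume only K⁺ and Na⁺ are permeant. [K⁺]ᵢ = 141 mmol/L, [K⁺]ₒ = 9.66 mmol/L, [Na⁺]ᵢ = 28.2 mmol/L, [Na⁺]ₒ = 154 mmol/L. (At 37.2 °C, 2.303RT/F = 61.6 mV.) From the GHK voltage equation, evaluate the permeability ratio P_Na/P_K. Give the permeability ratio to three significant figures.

Let α = P_Na/P_K. GHK: Vm = 61.6·log₁₀[(Kₒ + α·Naₒ)/(Kᵢ + α·Naᵢ)].
10^(Vm/61.6) = 10^(36.6/61.6) = 3.9279
So 3.9279·(Kᵢ + α·Naᵢ) = Kₒ + α·Naₒ → α = (3.9279·141.0 − 9.66) / (154.0 − 3.9279·28.2)
α = (553.8 − 9.66) / (154.0 − 110.8) = 544.2/43.23 = 12.59

12.6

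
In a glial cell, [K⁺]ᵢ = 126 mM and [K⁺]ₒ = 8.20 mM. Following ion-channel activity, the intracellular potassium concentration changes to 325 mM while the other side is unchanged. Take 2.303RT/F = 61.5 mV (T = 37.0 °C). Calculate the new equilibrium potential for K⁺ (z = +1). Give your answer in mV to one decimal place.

-98.3 mV

After the shift: [K⁺]_out = 8.20, [K⁺]_in = 325 mM.
E_new = (61.5/1)·log₁₀(8.20/325) = 61.50 · (-1.5981) = -98.28 mV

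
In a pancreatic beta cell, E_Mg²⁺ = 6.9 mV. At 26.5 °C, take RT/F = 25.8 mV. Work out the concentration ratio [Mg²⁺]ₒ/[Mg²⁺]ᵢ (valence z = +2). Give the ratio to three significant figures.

ln([out]/[in]) = E·z/(25.8) = 6.9 × 2 / 25.8 = 0.5349
[out]/[in] = e^(0.5349) = 1.707

1.71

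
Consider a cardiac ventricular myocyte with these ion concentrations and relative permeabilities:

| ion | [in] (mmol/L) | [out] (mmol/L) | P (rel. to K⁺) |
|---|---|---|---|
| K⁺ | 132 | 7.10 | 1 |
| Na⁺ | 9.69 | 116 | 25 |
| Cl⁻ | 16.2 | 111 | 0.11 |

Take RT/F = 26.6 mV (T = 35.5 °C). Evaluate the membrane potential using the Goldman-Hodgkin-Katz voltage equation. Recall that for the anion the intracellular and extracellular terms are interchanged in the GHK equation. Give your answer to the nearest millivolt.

Vm = 26.6 · ln[(Σ P·[cation]ₒ + Σ P·[anion]ᵢ) / (Σ P·[cation]ᵢ + Σ P·[anion]ₒ)]
Numerator = 1×7.10 + 25×116 + 0.11×16.2 = 2909
Denominator = 1×132 + 25×9.69 + 0.11×111 = 386.5
Vm = 26.6 · ln(7.527) = 26.6 × (2.0185) = 53.69 mV

54 mV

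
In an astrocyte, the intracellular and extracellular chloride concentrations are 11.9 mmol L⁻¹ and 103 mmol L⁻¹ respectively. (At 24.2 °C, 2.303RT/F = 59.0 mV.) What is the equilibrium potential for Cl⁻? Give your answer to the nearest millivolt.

E = (59.0/z) · log₁₀([Cl⁻]_out/[Cl⁻]_in) with z = -1.
For an anion, dividing by z = -1 reverses the sign.
= (59.0/-1) · log₁₀(103/11.9) = -59.00 · log₁₀(8.655)
= -59.00 · (0.9373) = -55.30 mV

-55 mV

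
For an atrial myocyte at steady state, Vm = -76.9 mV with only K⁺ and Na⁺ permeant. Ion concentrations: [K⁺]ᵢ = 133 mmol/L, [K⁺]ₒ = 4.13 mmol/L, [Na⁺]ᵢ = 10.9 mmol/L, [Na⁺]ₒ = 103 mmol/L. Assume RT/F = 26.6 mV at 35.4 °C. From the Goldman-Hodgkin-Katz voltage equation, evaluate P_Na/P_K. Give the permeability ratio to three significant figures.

Let α = P_Na/P_K. GHK: Vm = 26.6·ln[(Kₒ + α·Naₒ)/(Kᵢ + α·Naᵢ)].
e^(Vm/26.6) = e^(-76.9/26.6) = 0.055522
So 0.055522·(Kᵢ + α·Naᵢ) = Kₒ + α·Naₒ → α = (0.055522·133.0 − 4.13) / (103.0 − 0.055522·10.9)
α = (7.384 − 4.13) / (103.0 − 0.6052) = 3.254/102.4 = 0.03178

0.0318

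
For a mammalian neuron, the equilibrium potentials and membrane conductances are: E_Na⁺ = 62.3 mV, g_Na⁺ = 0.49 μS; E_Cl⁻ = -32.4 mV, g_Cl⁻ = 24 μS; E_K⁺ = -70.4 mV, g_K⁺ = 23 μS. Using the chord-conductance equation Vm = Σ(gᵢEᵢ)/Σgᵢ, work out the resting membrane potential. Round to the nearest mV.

-50 mV

Σ gᵢEᵢ = 0.49·(62.3) + 24·(-32.4) + 23·(-70.4) = -2366.27
Σ gᵢ = 0.49 + 24 + 23 = 47.49
Vm = -2366.27 / 47.49 = -49.83 mV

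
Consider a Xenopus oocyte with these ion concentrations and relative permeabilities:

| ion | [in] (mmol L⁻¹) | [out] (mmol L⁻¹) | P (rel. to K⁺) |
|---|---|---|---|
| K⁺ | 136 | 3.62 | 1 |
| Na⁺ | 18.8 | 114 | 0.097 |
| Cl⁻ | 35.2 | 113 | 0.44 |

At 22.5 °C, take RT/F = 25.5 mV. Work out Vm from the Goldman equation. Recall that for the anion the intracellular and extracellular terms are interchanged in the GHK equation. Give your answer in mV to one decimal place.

-46.6 mV

Vm = 25.5 · ln[(Σ P·[cation]ₒ + Σ P·[anion]ᵢ) / (Σ P·[cation]ᵢ + Σ P·[anion]ₒ)]
Numerator = 1×3.62 + 0.097×114 + 0.44×35.2 = 30.17
Denominator = 1×136 + 0.097×18.8 + 0.44×113 = 187.5
Vm = 25.5 · ln(0.16085) = 25.5 × (-1.8273) = -46.60 mV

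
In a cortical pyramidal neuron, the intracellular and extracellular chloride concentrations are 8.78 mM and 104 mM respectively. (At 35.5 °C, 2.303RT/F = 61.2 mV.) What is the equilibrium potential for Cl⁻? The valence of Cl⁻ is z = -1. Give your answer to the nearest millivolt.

-66 mV

E = (61.2/z) · log₁₀([Cl⁻]_out/[Cl⁻]_in) with z = -1.
For an anion, dividing by z = -1 reverses the sign.
= (61.2/-1) · log₁₀(104/8.78) = -61.20 · log₁₀(11.85)
= -61.20 · (1.0735) = -65.70 mV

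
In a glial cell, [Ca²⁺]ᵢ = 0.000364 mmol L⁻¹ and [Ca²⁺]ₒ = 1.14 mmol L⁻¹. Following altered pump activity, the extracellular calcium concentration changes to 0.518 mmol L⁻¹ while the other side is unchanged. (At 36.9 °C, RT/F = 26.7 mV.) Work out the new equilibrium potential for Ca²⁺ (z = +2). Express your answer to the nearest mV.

97 mV

After the shift: [Ca²⁺]_out = 0.518, [Ca²⁺]_in = 0.000364 mmol L⁻¹.
E_new = (26.7/2)·ln(0.518/0.000364) = 13.35 · (7.2606) = 96.93 mV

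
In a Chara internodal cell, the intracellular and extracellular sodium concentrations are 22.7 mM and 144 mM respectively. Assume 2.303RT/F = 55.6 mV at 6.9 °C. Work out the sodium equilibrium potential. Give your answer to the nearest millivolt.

45 mV

E = (55.6/z) · log₁₀([Na⁺]_out/[Na⁺]_in) with z = +1.
= (55.6/1) · log₁₀(144/22.7) = 55.60 · log₁₀(6.344)
= 55.60 · (0.8023) = 44.61 mV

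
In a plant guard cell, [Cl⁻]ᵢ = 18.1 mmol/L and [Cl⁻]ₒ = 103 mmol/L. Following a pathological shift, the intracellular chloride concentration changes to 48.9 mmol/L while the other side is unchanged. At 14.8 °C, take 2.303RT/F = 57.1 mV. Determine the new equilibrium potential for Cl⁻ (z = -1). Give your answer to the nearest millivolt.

-18 mV

After the shift: [Cl⁻]_out = 103, [Cl⁻]_in = 48.9 mmol/L.
E_new = (57.1/-1)·log₁₀(103/48.9) = -57.10 · (0.3235) = -18.47 mV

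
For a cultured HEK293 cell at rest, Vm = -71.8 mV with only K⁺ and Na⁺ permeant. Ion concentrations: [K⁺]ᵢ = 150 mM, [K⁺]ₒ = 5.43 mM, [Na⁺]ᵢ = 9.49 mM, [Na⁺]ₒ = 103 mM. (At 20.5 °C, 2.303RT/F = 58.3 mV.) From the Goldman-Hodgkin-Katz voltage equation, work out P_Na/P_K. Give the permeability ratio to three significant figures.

Let α = P_Na/P_K. GHK: Vm = 58.3·log₁₀[(Kₒ + α·Naₒ)/(Kᵢ + α·Naᵢ)].
10^(Vm/58.3) = 10^(-71.8/58.3) = 0.058673
So 0.058673·(Kᵢ + α·Naᵢ) = Kₒ + α·Naₒ → α = (0.058673·150.0 − 5.43) / (103.0 − 0.058673·9.49)
α = (8.801 − 5.43) / (103.0 − 0.5568) = 3.371/102.4 = 0.03291

0.0329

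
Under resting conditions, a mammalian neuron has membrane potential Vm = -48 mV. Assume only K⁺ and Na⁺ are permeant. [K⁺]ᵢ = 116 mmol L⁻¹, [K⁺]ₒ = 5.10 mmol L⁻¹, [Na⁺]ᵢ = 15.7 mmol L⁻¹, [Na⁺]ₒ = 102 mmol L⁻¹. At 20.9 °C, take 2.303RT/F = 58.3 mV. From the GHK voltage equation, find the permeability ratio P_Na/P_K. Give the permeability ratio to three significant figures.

Let α = P_Na/P_K. GHK: Vm = 58.3·log₁₀[(Kₒ + α·Naₒ)/(Kᵢ + α·Naᵢ)].
10^(Vm/58.3) = 10^(-48.0/58.3) = 0.1502
So 0.1502·(Kᵢ + α·Naᵢ) = Kₒ + α·Naₒ → α = (0.1502·116.0 − 5.1) / (102.0 − 0.1502·15.7)
α = (17.42 − 5.1) / (102.0 − 2.358) = 12.32/99.64 = 0.1237

0.124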